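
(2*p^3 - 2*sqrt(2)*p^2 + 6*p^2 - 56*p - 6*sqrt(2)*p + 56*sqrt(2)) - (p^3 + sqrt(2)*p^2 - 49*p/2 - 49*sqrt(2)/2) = p^3 - 3*sqrt(2)*p^2 + 6*p^2 - 63*p/2 - 6*sqrt(2)*p + 161*sqrt(2)/2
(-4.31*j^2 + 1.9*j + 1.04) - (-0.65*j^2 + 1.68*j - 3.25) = -3.66*j^2 + 0.22*j + 4.29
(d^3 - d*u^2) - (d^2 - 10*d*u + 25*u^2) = d^3 - d^2 - d*u^2 + 10*d*u - 25*u^2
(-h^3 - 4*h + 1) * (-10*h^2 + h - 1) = 10*h^5 - h^4 + 41*h^3 - 14*h^2 + 5*h - 1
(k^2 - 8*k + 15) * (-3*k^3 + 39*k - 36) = -3*k^5 + 24*k^4 - 6*k^3 - 348*k^2 + 873*k - 540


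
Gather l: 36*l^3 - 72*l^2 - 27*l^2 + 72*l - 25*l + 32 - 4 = 36*l^3 - 99*l^2 + 47*l + 28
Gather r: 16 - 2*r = 16 - 2*r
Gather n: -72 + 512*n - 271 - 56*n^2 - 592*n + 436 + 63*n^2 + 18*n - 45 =7*n^2 - 62*n + 48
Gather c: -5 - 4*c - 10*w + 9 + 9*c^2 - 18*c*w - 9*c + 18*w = 9*c^2 + c*(-18*w - 13) + 8*w + 4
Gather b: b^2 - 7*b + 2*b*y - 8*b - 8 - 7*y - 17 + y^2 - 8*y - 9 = b^2 + b*(2*y - 15) + y^2 - 15*y - 34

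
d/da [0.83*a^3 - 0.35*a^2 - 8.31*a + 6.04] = 2.49*a^2 - 0.7*a - 8.31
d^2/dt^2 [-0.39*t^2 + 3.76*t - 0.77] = -0.780000000000000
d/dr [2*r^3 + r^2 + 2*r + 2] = 6*r^2 + 2*r + 2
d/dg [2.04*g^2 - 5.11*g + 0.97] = 4.08*g - 5.11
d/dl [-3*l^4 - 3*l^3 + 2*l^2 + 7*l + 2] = -12*l^3 - 9*l^2 + 4*l + 7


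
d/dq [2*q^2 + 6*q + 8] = 4*q + 6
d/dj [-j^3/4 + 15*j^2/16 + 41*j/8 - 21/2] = -3*j^2/4 + 15*j/8 + 41/8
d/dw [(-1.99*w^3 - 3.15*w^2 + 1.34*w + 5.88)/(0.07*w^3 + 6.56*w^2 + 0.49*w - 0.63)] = (-12.8339*w^4 - 2.1378*w^3 - 7.8076*w^2 - 73.1766*w - 3.7254)/(0.0049*w^6 + 0.9184*w^5 + 43.1022*w^4 + 6.3406*w^3 - 8.0255*w^2 - 0.6174*w + 0.3969)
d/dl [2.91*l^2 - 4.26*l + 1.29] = 5.82*l - 4.26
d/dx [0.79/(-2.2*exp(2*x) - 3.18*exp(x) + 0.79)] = (3.476*exp(x) + 2.5122)*exp(x)/(2.2*exp(2*x) + 3.18*exp(x) - 0.79)^2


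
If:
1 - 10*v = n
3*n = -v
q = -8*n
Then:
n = -1/29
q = 8/29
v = 3/29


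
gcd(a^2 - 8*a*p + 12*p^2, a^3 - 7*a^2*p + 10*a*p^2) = -a + 2*p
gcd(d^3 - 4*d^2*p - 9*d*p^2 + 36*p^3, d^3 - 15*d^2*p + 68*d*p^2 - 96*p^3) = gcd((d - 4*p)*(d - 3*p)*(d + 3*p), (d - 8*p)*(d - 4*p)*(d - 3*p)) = d^2 - 7*d*p + 12*p^2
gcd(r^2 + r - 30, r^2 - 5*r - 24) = 1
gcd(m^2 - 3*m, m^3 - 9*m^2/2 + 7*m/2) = m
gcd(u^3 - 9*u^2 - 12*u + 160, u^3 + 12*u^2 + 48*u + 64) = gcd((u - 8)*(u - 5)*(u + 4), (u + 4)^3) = u + 4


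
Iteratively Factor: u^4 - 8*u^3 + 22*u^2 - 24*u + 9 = (u - 3)*(u^3 - 5*u^2 + 7*u - 3) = (u - 3)^2*(u^2 - 2*u + 1) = (u - 3)^2*(u - 1)*(u - 1)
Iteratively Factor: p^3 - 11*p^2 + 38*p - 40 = (p - 5)*(p^2 - 6*p + 8) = (p - 5)*(p - 4)*(p - 2)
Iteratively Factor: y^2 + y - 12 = (y - 3)*(y + 4)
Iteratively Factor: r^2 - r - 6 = (r + 2)*(r - 3)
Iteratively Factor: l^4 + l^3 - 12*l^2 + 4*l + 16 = (l - 2)*(l^3 + 3*l^2 - 6*l - 8) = (l - 2)^2*(l^2 + 5*l + 4) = (l - 2)^2*(l + 4)*(l + 1)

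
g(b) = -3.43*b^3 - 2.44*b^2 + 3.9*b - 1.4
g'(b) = -10.29*b^2 - 4.88*b + 3.9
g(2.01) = -31.27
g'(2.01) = -47.48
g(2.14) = -37.84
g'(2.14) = -53.67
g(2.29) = -46.46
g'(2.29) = -61.24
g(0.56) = -0.58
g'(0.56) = -2.06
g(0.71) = -1.09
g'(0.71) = -4.75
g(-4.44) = 233.41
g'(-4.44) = -177.29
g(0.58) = -0.63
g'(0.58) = -2.39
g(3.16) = -121.67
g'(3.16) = -114.27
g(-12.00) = 5527.48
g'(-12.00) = -1419.30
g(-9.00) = 2266.33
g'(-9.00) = -785.67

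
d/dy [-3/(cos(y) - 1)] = -3*sin(y)/(cos(y) - 1)^2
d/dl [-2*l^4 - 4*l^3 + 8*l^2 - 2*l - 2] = -8*l^3 - 12*l^2 + 16*l - 2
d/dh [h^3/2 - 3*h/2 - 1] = 3*h^2/2 - 3/2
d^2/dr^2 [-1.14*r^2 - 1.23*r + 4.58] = -2.28000000000000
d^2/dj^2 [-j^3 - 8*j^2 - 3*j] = -6*j - 16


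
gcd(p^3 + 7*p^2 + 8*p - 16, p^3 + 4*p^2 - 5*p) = p - 1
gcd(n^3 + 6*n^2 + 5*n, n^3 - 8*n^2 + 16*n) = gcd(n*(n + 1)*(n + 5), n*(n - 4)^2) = n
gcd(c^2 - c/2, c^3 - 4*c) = c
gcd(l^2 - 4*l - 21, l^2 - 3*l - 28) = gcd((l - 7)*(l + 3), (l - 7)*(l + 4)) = l - 7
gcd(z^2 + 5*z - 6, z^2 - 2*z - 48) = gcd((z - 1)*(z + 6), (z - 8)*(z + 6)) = z + 6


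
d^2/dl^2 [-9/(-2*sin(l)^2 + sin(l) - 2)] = 9*(-16*sin(l)^4 + 6*sin(l)^3 + 39*sin(l)^2 - 14*sin(l) - 6)/(-sin(l) - cos(2*l) + 3)^3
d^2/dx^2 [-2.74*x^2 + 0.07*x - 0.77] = -5.48000000000000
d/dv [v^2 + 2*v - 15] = 2*v + 2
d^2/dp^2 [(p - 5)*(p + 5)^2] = 6*p + 10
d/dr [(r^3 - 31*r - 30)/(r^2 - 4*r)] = (r^4 - 8*r^3 + 31*r^2 + 60*r - 120)/(r^2*(r^2 - 8*r + 16))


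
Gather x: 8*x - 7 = 8*x - 7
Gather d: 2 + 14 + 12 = 28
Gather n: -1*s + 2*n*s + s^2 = 2*n*s + s^2 - s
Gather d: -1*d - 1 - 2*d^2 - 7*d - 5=-2*d^2 - 8*d - 6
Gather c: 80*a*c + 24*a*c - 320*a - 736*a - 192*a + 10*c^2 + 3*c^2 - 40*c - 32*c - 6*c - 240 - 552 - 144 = -1248*a + 13*c^2 + c*(104*a - 78) - 936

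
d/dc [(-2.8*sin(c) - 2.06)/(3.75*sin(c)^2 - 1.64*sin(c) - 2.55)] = (10.5*sin(c)^2 + 15.45*sin(c) + 3.7616)*cos(c)/(14.0625*sin(c)^4 - 12.3*sin(c)^3 - 16.4354*sin(c)^2 + 8.364*sin(c) + 6.5025)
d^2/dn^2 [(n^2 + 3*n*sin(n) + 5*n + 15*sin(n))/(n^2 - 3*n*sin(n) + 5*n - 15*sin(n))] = 6*(-n^2*sin(n) - 2*n*cos(n) + 3*n*cos(2*n)/2 + 9*n/2 + 2*sin(n) - 3*sin(2*n))/(n - 3*sin(n))^3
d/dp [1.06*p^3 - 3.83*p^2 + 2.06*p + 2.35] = 3.18*p^2 - 7.66*p + 2.06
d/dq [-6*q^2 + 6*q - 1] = 6 - 12*q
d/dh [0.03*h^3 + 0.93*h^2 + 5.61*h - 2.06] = 0.09*h^2 + 1.86*h + 5.61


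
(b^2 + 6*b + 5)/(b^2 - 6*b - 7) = (b + 5)/(b - 7)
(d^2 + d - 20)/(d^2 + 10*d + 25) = (d - 4)/(d + 5)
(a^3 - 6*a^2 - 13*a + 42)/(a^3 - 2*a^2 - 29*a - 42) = (a - 2)/(a + 2)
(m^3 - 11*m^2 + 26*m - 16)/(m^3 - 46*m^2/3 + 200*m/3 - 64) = 3*(m^2 - 3*m + 2)/(3*m^2 - 22*m + 24)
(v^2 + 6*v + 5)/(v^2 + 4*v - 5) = (v + 1)/(v - 1)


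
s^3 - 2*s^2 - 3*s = s*(s - 3)*(s + 1)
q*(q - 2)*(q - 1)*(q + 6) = q^4 + 3*q^3 - 16*q^2 + 12*q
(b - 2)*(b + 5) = b^2 + 3*b - 10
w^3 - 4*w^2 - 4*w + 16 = (w - 4)*(w - 2)*(w + 2)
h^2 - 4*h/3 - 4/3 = (h - 2)*(h + 2/3)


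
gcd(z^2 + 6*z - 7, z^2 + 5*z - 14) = z + 7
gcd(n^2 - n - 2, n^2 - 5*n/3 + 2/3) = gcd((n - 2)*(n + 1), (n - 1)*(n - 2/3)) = 1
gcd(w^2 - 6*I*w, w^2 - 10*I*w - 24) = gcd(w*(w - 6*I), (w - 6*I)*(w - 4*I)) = w - 6*I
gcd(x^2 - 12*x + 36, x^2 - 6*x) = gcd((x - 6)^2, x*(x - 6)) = x - 6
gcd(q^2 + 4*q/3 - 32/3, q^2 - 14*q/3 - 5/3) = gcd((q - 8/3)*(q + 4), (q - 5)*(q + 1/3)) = 1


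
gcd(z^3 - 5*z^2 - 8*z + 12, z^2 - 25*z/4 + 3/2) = z - 6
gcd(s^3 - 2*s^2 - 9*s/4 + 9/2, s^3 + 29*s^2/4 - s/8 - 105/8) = s + 3/2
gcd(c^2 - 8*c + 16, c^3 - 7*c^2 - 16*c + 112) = c - 4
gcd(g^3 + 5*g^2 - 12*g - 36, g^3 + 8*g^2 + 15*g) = 1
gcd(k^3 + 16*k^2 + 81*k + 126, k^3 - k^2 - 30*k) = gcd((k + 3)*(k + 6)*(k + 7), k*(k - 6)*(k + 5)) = 1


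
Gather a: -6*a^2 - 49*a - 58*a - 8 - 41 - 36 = -6*a^2 - 107*a - 85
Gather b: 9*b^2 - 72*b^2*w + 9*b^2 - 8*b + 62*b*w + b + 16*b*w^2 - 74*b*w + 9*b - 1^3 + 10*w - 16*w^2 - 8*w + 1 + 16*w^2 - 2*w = b^2*(18 - 72*w) + b*(16*w^2 - 12*w + 2)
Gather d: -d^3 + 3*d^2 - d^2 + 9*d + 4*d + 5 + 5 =-d^3 + 2*d^2 + 13*d + 10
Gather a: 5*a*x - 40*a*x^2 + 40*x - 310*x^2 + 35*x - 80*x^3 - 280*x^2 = a*(-40*x^2 + 5*x) - 80*x^3 - 590*x^2 + 75*x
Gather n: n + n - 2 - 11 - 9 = 2*n - 22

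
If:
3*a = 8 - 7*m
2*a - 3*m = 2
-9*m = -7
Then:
No Solution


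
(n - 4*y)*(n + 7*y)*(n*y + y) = n^3*y + 3*n^2*y^2 + n^2*y - 28*n*y^3 + 3*n*y^2 - 28*y^3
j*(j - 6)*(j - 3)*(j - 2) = j^4 - 11*j^3 + 36*j^2 - 36*j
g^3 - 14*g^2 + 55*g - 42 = (g - 7)*(g - 6)*(g - 1)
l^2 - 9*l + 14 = (l - 7)*(l - 2)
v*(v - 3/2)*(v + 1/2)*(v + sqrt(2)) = v^4 - v^3 + sqrt(2)*v^3 - sqrt(2)*v^2 - 3*v^2/4 - 3*sqrt(2)*v/4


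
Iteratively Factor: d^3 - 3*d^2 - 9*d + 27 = (d - 3)*(d^2 - 9) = (d - 3)^2*(d + 3)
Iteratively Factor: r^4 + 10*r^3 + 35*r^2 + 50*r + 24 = (r + 4)*(r^3 + 6*r^2 + 11*r + 6) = (r + 1)*(r + 4)*(r^2 + 5*r + 6) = (r + 1)*(r + 3)*(r + 4)*(r + 2)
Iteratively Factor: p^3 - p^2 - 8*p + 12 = (p - 2)*(p^2 + p - 6) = (p - 2)*(p + 3)*(p - 2)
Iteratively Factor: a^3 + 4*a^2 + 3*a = (a)*(a^2 + 4*a + 3) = a*(a + 1)*(a + 3)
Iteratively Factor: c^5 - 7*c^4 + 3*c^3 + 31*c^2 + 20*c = (c + 1)*(c^4 - 8*c^3 + 11*c^2 + 20*c) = (c + 1)^2*(c^3 - 9*c^2 + 20*c) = (c - 4)*(c + 1)^2*(c^2 - 5*c) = c*(c - 4)*(c + 1)^2*(c - 5)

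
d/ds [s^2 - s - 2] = 2*s - 1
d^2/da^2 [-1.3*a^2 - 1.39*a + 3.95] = -2.60000000000000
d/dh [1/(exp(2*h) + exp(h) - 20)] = (-2*exp(h) - 1)*exp(h)/(exp(2*h) + exp(h) - 20)^2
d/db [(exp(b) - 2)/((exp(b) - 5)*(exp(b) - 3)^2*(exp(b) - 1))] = (-3*exp(3*b) + 23*exp(2*b) - 53*exp(b) + 41)*exp(b)/(exp(7*b) - 21*exp(6*b) + 181*exp(5*b) - 825*exp(4*b) + 2131*exp(3*b) - 3087*exp(2*b) + 2295*exp(b) - 675)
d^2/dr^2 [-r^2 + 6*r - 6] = -2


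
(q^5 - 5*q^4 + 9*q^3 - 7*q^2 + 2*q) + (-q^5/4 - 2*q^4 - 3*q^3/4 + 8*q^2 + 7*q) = 3*q^5/4 - 7*q^4 + 33*q^3/4 + q^2 + 9*q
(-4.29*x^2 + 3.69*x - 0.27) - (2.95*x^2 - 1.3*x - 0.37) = -7.24*x^2 + 4.99*x + 0.1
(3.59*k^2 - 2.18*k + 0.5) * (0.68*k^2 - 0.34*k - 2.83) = 2.4412*k^4 - 2.703*k^3 - 9.0785*k^2 + 5.9994*k - 1.415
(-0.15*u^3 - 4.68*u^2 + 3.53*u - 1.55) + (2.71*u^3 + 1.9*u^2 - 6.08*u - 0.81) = 2.56*u^3 - 2.78*u^2 - 2.55*u - 2.36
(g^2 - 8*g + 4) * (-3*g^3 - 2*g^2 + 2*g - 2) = -3*g^5 + 22*g^4 + 6*g^3 - 26*g^2 + 24*g - 8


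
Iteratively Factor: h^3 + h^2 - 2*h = (h)*(h^2 + h - 2) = h*(h - 1)*(h + 2)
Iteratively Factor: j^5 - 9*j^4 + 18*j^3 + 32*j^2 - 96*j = (j + 2)*(j^4 - 11*j^3 + 40*j^2 - 48*j) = j*(j + 2)*(j^3 - 11*j^2 + 40*j - 48) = j*(j - 4)*(j + 2)*(j^2 - 7*j + 12) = j*(j - 4)*(j - 3)*(j + 2)*(j - 4)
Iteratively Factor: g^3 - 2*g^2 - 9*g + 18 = (g + 3)*(g^2 - 5*g + 6) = (g - 3)*(g + 3)*(g - 2)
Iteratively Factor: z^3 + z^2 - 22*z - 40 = (z + 2)*(z^2 - z - 20) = (z + 2)*(z + 4)*(z - 5)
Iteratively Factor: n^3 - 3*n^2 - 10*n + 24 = (n + 3)*(n^2 - 6*n + 8) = (n - 4)*(n + 3)*(n - 2)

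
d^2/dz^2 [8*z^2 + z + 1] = 16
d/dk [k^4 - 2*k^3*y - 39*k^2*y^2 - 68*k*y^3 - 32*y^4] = 4*k^3 - 6*k^2*y - 78*k*y^2 - 68*y^3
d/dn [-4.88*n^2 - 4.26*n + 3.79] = -9.76*n - 4.26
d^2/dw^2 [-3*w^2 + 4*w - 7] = -6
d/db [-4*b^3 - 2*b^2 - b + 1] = -12*b^2 - 4*b - 1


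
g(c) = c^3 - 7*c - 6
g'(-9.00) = 236.00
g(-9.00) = -672.00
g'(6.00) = 101.00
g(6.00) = 168.00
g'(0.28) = -6.76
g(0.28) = -7.94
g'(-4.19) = 45.67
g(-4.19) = -50.23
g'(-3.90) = 38.63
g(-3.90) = -38.02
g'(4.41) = 51.34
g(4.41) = 48.90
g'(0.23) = -6.84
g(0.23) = -7.60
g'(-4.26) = 47.44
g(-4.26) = -53.49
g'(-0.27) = -6.78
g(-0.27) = -4.13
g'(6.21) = 108.69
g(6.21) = 190.01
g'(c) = 3*c^2 - 7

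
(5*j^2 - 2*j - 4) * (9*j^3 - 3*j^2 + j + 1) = 45*j^5 - 33*j^4 - 25*j^3 + 15*j^2 - 6*j - 4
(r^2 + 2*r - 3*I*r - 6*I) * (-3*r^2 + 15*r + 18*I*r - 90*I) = -3*r^4 + 9*r^3 + 27*I*r^3 + 84*r^2 - 81*I*r^2 - 162*r - 270*I*r - 540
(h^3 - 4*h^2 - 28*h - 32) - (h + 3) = h^3 - 4*h^2 - 29*h - 35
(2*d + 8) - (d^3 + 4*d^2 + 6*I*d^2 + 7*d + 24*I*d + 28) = -d^3 - 4*d^2 - 6*I*d^2 - 5*d - 24*I*d - 20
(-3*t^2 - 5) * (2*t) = -6*t^3 - 10*t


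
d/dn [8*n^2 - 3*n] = 16*n - 3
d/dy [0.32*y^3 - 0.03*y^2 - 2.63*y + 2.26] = 0.96*y^2 - 0.06*y - 2.63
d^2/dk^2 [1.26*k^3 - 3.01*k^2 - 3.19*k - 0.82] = 7.56*k - 6.02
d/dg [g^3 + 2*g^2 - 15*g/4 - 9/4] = 3*g^2 + 4*g - 15/4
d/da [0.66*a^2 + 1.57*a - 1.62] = 1.32*a + 1.57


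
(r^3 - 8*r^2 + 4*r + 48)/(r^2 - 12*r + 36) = (r^2 - 2*r - 8)/(r - 6)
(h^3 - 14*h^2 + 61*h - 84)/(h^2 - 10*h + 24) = (h^2 - 10*h + 21)/(h - 6)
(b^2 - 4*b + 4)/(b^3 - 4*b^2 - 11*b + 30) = (b - 2)/(b^2 - 2*b - 15)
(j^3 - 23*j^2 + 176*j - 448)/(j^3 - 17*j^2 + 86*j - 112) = (j - 8)/(j - 2)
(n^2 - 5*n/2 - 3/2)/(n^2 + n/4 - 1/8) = 4*(n - 3)/(4*n - 1)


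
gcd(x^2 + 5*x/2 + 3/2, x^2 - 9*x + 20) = 1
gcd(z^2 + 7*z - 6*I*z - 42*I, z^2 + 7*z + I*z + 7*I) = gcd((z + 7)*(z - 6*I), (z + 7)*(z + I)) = z + 7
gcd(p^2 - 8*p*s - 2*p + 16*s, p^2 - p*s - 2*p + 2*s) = p - 2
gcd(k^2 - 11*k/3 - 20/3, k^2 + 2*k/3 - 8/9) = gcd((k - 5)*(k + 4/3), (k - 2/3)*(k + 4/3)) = k + 4/3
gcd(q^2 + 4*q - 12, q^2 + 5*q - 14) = q - 2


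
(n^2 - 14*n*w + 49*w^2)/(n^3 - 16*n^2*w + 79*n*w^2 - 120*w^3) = (n^2 - 14*n*w + 49*w^2)/(n^3 - 16*n^2*w + 79*n*w^2 - 120*w^3)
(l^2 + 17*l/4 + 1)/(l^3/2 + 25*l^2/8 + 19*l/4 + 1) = 2/(l + 2)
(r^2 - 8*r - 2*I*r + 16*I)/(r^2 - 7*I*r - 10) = (r - 8)/(r - 5*I)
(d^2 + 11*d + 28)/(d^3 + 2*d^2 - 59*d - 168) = (d + 4)/(d^2 - 5*d - 24)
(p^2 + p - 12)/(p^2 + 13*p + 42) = (p^2 + p - 12)/(p^2 + 13*p + 42)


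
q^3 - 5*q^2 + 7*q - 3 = (q - 3)*(q - 1)^2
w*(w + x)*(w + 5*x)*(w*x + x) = w^4*x + 6*w^3*x^2 + w^3*x + 5*w^2*x^3 + 6*w^2*x^2 + 5*w*x^3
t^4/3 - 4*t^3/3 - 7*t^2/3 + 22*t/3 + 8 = (t/3 + 1/3)*(t - 4)*(t - 3)*(t + 2)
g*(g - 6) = g^2 - 6*g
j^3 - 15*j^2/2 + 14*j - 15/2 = (j - 5)*(j - 3/2)*(j - 1)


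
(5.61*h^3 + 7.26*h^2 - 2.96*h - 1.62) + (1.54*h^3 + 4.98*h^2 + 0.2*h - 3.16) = 7.15*h^3 + 12.24*h^2 - 2.76*h - 4.78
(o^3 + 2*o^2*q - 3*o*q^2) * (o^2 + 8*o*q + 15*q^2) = o^5 + 10*o^4*q + 28*o^3*q^2 + 6*o^2*q^3 - 45*o*q^4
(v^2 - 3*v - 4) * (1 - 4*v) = -4*v^3 + 13*v^2 + 13*v - 4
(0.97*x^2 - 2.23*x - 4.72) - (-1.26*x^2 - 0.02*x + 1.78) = 2.23*x^2 - 2.21*x - 6.5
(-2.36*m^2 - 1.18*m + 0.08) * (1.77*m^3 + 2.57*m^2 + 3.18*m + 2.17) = -4.1772*m^5 - 8.1538*m^4 - 10.3958*m^3 - 8.668*m^2 - 2.3062*m + 0.1736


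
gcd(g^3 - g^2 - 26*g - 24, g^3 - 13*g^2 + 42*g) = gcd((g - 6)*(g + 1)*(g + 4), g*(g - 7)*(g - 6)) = g - 6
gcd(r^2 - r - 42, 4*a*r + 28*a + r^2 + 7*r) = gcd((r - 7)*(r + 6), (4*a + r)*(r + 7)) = 1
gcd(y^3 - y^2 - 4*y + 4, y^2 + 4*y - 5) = y - 1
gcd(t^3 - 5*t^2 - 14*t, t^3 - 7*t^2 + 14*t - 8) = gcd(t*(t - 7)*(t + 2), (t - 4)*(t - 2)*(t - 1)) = 1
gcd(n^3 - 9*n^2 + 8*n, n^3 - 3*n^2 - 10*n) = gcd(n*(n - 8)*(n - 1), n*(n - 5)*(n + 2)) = n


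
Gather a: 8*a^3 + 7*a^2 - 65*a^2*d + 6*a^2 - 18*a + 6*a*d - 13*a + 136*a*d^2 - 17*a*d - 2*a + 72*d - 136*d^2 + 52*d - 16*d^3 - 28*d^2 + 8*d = 8*a^3 + a^2*(13 - 65*d) + a*(136*d^2 - 11*d - 33) - 16*d^3 - 164*d^2 + 132*d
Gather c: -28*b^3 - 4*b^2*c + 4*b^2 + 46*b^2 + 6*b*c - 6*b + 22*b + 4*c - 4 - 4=-28*b^3 + 50*b^2 + 16*b + c*(-4*b^2 + 6*b + 4) - 8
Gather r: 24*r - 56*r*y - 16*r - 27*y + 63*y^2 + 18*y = r*(8 - 56*y) + 63*y^2 - 9*y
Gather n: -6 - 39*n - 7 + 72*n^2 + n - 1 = 72*n^2 - 38*n - 14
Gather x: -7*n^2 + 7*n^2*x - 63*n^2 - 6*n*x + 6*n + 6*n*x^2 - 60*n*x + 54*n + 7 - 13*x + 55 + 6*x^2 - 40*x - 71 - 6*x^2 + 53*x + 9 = -70*n^2 + 6*n*x^2 + 60*n + x*(7*n^2 - 66*n)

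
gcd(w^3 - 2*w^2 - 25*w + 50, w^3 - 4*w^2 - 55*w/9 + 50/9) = w - 5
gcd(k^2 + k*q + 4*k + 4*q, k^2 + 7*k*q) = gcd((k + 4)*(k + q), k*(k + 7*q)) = 1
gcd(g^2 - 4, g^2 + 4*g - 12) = g - 2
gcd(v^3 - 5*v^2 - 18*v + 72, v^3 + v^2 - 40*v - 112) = v + 4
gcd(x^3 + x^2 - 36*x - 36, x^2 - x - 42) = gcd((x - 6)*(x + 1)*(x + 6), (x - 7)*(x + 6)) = x + 6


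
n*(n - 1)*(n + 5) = n^3 + 4*n^2 - 5*n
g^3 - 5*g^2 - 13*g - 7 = (g - 7)*(g + 1)^2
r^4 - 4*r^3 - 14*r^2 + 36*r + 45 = (r - 5)*(r - 3)*(r + 1)*(r + 3)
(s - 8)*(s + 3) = s^2 - 5*s - 24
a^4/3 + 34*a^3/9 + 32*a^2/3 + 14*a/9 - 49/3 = (a/3 + 1)*(a - 1)*(a + 7/3)*(a + 7)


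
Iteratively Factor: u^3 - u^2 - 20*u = (u + 4)*(u^2 - 5*u) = u*(u + 4)*(u - 5)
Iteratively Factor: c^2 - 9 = (c - 3)*(c + 3)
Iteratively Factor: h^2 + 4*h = (h + 4)*(h)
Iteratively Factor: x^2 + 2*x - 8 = (x + 4)*(x - 2)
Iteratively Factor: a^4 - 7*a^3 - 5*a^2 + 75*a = (a - 5)*(a^3 - 2*a^2 - 15*a) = (a - 5)^2*(a^2 + 3*a) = (a - 5)^2*(a + 3)*(a)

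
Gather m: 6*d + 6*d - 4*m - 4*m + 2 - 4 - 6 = 12*d - 8*m - 8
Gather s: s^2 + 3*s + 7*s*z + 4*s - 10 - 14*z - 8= s^2 + s*(7*z + 7) - 14*z - 18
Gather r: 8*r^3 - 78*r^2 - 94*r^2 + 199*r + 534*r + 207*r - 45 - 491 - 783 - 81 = 8*r^3 - 172*r^2 + 940*r - 1400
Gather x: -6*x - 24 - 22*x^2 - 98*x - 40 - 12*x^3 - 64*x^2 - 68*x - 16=-12*x^3 - 86*x^2 - 172*x - 80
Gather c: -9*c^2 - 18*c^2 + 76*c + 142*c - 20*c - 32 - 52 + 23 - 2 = -27*c^2 + 198*c - 63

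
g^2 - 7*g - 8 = (g - 8)*(g + 1)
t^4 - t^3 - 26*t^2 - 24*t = t*(t - 6)*(t + 1)*(t + 4)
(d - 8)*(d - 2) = d^2 - 10*d + 16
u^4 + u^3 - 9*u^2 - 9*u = u*(u - 3)*(u + 1)*(u + 3)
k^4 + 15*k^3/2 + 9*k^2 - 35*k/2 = k*(k - 1)*(k + 7/2)*(k + 5)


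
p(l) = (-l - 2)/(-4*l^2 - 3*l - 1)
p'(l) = (-l - 2)*(8*l + 3)/(-4*l^2 - 3*l - 1)^2 - 1/(-4*l^2 - 3*l - 1)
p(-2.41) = -0.02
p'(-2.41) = 0.04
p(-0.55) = 2.59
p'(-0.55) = 8.26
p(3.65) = 0.09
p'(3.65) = -0.03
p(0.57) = 0.64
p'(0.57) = -0.96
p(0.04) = 1.81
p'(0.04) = -4.45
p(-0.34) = 3.75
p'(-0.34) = -0.11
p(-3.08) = -0.04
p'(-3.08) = 0.01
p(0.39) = 0.86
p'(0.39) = -1.53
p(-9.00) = -0.02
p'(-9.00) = 0.00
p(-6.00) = -0.03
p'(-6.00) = 0.00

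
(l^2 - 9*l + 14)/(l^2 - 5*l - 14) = (l - 2)/(l + 2)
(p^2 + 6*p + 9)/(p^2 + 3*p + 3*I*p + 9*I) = (p + 3)/(p + 3*I)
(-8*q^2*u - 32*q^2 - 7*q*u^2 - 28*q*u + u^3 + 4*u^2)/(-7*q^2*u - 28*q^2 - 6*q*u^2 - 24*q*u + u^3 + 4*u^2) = (8*q - u)/(7*q - u)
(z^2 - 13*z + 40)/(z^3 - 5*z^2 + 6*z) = (z^2 - 13*z + 40)/(z*(z^2 - 5*z + 6))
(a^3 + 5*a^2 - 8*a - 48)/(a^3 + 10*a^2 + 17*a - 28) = (a^2 + a - 12)/(a^2 + 6*a - 7)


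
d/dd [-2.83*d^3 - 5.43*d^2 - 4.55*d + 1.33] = -8.49*d^2 - 10.86*d - 4.55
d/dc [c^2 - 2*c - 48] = 2*c - 2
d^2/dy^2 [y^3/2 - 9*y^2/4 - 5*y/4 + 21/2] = 3*y - 9/2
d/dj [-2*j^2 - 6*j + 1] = -4*j - 6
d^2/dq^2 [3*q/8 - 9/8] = 0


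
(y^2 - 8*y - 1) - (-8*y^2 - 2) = 9*y^2 - 8*y + 1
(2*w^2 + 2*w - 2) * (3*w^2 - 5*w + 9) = 6*w^4 - 4*w^3 + 2*w^2 + 28*w - 18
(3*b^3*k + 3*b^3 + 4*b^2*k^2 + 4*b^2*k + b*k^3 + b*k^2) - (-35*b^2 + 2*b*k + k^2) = 3*b^3*k + 3*b^3 + 4*b^2*k^2 + 4*b^2*k + 35*b^2 + b*k^3 + b*k^2 - 2*b*k - k^2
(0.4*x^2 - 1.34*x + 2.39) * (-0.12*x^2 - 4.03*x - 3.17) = -0.048*x^4 - 1.4512*x^3 + 3.8454*x^2 - 5.3839*x - 7.5763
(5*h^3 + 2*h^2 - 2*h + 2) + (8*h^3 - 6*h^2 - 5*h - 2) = 13*h^3 - 4*h^2 - 7*h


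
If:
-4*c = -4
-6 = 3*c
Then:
No Solution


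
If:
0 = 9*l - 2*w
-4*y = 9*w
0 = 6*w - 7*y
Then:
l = 0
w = 0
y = 0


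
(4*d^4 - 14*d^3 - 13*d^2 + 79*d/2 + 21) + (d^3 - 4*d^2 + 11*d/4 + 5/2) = 4*d^4 - 13*d^3 - 17*d^2 + 169*d/4 + 47/2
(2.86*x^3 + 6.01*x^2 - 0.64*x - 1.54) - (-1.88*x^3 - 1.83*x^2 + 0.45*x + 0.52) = 4.74*x^3 + 7.84*x^2 - 1.09*x - 2.06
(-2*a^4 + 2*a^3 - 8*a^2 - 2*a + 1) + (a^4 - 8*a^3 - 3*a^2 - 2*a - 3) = -a^4 - 6*a^3 - 11*a^2 - 4*a - 2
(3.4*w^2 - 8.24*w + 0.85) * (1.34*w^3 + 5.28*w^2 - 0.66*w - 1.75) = 4.556*w^5 + 6.9104*w^4 - 44.6122*w^3 + 3.9764*w^2 + 13.859*w - 1.4875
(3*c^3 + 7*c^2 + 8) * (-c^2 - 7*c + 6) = -3*c^5 - 28*c^4 - 31*c^3 + 34*c^2 - 56*c + 48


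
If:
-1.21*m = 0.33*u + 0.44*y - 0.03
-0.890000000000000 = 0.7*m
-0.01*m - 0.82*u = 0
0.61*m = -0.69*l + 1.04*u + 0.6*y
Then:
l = 4.24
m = -1.27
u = 0.02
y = 3.55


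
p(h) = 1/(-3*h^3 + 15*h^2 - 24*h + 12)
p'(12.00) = 0.00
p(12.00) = 0.00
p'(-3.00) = 0.00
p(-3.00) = 0.00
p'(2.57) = 2.71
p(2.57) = -0.65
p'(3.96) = 0.04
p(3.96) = -0.03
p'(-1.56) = 0.01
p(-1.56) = 0.01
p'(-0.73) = 0.03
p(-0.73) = 0.03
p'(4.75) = 0.01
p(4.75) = -0.01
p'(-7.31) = 0.00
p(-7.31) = 0.00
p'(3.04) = 0.36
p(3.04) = -0.15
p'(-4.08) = 0.00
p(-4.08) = 0.00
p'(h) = (9*h^2 - 30*h + 24)/(-3*h^3 + 15*h^2 - 24*h + 12)^2 = (3*h^2 - 10*h + 8)/(3*(h^3 - 5*h^2 + 8*h - 4)^2)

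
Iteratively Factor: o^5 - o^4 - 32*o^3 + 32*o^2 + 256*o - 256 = (o + 4)*(o^4 - 5*o^3 - 12*o^2 + 80*o - 64) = (o - 4)*(o + 4)*(o^3 - o^2 - 16*o + 16) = (o - 4)^2*(o + 4)*(o^2 + 3*o - 4) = (o - 4)^2*(o - 1)*(o + 4)*(o + 4)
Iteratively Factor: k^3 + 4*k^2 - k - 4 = (k + 4)*(k^2 - 1) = (k - 1)*(k + 4)*(k + 1)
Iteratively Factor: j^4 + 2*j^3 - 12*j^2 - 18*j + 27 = (j + 3)*(j^3 - j^2 - 9*j + 9) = (j + 3)^2*(j^2 - 4*j + 3) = (j - 1)*(j + 3)^2*(j - 3)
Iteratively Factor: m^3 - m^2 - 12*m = (m - 4)*(m^2 + 3*m) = m*(m - 4)*(m + 3)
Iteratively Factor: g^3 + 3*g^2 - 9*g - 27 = (g - 3)*(g^2 + 6*g + 9) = (g - 3)*(g + 3)*(g + 3)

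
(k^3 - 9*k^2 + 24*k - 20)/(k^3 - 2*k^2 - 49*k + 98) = (k^2 - 7*k + 10)/(k^2 - 49)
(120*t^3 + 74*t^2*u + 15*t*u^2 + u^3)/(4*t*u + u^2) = 30*t^2/u + 11*t + u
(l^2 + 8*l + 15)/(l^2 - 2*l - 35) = (l + 3)/(l - 7)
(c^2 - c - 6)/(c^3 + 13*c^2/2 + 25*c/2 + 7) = 2*(c - 3)/(2*c^2 + 9*c + 7)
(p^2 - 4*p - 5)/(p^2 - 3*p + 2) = (p^2 - 4*p - 5)/(p^2 - 3*p + 2)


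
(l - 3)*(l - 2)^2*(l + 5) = l^4 - 2*l^3 - 19*l^2 + 68*l - 60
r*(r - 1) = r^2 - r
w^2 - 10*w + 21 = (w - 7)*(w - 3)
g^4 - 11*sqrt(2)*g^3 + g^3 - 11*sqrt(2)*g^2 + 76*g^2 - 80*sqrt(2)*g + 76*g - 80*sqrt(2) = (g + 1)*(g - 5*sqrt(2))*(g - 4*sqrt(2))*(g - 2*sqrt(2))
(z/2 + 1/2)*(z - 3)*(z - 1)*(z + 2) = z^4/2 - z^3/2 - 7*z^2/2 + z/2 + 3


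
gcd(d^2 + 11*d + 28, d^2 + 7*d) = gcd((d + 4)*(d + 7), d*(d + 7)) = d + 7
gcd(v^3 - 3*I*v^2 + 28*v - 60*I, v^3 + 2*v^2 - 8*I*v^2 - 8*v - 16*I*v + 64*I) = 1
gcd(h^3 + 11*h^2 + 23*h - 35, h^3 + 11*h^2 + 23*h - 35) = h^3 + 11*h^2 + 23*h - 35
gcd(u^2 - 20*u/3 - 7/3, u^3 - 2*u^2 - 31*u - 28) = u - 7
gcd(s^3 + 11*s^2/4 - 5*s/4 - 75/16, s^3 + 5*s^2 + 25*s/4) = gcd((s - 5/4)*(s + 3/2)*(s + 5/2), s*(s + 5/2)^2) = s + 5/2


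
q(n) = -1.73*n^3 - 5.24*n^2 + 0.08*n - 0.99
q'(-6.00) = -123.88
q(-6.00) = 183.57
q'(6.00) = -249.64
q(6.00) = -562.83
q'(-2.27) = -2.87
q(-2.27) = -7.94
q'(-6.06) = -127.01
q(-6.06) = 191.10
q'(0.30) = -3.53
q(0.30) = -1.48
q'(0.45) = -5.69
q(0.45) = -2.17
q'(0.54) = -7.09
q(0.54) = -2.75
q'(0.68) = -9.45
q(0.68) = -3.90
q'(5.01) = -182.69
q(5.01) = -349.66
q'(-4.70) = -65.31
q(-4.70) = 62.50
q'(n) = -5.19*n^2 - 10.48*n + 0.08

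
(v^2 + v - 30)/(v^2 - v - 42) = (v - 5)/(v - 7)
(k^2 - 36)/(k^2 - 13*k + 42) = (k + 6)/(k - 7)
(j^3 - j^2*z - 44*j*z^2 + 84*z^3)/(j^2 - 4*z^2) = (j^2 + j*z - 42*z^2)/(j + 2*z)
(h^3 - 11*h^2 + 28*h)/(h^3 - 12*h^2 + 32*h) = (h - 7)/(h - 8)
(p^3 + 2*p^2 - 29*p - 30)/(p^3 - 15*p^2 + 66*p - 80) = (p^2 + 7*p + 6)/(p^2 - 10*p + 16)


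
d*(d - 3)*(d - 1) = d^3 - 4*d^2 + 3*d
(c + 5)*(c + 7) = c^2 + 12*c + 35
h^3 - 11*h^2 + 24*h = h*(h - 8)*(h - 3)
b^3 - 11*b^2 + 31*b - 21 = (b - 7)*(b - 3)*(b - 1)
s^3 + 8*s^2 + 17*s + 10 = (s + 1)*(s + 2)*(s + 5)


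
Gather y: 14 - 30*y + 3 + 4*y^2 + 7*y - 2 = 4*y^2 - 23*y + 15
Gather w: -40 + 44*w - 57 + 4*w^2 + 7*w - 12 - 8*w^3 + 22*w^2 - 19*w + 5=-8*w^3 + 26*w^2 + 32*w - 104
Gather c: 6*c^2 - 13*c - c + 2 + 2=6*c^2 - 14*c + 4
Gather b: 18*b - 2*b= 16*b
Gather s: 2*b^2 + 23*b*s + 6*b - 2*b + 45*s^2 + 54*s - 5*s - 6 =2*b^2 + 4*b + 45*s^2 + s*(23*b + 49) - 6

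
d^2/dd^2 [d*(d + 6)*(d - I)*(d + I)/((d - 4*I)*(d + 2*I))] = (2*d^6 - 12*I*d^5 + 24*d^4 + d^3*(-132 - 252*I) + d^2*(720 - 576*I) + 2016*d + 128 + 192*I)/(d^6 - 6*I*d^5 + 12*d^4 - 88*I*d^3 + 96*d^2 - 384*I*d + 512)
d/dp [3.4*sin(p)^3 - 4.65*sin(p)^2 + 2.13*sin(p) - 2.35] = (10.2*sin(p)^2 - 9.3*sin(p) + 2.13)*cos(p)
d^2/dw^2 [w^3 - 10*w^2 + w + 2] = 6*w - 20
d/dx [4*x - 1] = 4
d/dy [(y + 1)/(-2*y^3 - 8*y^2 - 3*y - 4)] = (-2*y^3 - 8*y^2 - 3*y + (y + 1)*(6*y^2 + 16*y + 3) - 4)/(2*y^3 + 8*y^2 + 3*y + 4)^2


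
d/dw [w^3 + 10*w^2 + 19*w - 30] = 3*w^2 + 20*w + 19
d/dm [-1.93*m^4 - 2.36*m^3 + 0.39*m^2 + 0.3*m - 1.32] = -7.72*m^3 - 7.08*m^2 + 0.78*m + 0.3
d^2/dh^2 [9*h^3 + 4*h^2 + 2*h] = 54*h + 8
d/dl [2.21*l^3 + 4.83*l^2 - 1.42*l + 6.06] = 6.63*l^2 + 9.66*l - 1.42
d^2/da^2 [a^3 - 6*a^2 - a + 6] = 6*a - 12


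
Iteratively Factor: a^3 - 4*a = (a)*(a^2 - 4) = a*(a + 2)*(a - 2)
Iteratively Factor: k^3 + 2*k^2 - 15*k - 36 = (k + 3)*(k^2 - k - 12) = (k + 3)^2*(k - 4)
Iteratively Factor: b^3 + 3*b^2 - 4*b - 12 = (b - 2)*(b^2 + 5*b + 6) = (b - 2)*(b + 2)*(b + 3)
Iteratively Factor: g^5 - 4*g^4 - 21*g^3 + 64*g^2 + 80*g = (g + 1)*(g^4 - 5*g^3 - 16*g^2 + 80*g) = (g - 4)*(g + 1)*(g^3 - g^2 - 20*g) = (g - 4)*(g + 1)*(g + 4)*(g^2 - 5*g) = g*(g - 4)*(g + 1)*(g + 4)*(g - 5)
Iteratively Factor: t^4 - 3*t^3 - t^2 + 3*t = (t)*(t^3 - 3*t^2 - t + 3) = t*(t - 3)*(t^2 - 1) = t*(t - 3)*(t - 1)*(t + 1)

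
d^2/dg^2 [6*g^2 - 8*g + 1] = 12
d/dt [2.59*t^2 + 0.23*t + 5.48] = 5.18*t + 0.23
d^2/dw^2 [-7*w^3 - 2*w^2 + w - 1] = -42*w - 4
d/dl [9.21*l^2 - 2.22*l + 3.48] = 18.42*l - 2.22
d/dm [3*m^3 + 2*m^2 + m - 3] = 9*m^2 + 4*m + 1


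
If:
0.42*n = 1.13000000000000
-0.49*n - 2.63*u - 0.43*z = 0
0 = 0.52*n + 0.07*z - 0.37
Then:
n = 2.69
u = 1.90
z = -14.70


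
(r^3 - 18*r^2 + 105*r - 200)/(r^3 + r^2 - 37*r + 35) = (r^2 - 13*r + 40)/(r^2 + 6*r - 7)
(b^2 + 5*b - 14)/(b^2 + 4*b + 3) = (b^2 + 5*b - 14)/(b^2 + 4*b + 3)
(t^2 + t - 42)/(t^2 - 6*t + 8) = (t^2 + t - 42)/(t^2 - 6*t + 8)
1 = 1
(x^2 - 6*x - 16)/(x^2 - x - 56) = (x + 2)/(x + 7)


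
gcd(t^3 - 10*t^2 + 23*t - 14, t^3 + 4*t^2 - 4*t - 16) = t - 2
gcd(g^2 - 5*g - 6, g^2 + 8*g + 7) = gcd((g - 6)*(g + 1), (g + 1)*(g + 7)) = g + 1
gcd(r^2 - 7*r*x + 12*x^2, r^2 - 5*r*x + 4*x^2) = -r + 4*x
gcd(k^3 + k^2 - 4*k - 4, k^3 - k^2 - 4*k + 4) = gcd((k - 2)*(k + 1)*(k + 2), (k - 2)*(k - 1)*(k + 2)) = k^2 - 4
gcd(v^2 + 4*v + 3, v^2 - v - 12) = v + 3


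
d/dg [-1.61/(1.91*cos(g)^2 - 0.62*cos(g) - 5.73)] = (0.9982 - 6.1502*cos(g))*sin(g)/(-1.91*cos(g)^2 + 0.62*cos(g) + 5.73)^2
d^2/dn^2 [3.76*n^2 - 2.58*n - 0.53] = 7.52000000000000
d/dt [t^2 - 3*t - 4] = 2*t - 3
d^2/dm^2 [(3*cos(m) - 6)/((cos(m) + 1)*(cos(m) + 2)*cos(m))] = 3*(98*(1 - cos(m)^2)^2/cos(m)^3 - 6*sin(m)^6/cos(m)^3 - 4*cos(m)^4 + 3*cos(m)^3 + 71*cos(m)^2 - 72*tan(m)^2 - 118 + 54/cos(m) - 108/cos(m)^3)/((cos(m) + 1)^3*(cos(m) + 2)^3)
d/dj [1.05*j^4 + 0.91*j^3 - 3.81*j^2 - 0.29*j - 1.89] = 4.2*j^3 + 2.73*j^2 - 7.62*j - 0.29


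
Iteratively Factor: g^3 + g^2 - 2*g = (g - 1)*(g^2 + 2*g) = g*(g - 1)*(g + 2)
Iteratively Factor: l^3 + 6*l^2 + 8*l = (l)*(l^2 + 6*l + 8) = l*(l + 2)*(l + 4)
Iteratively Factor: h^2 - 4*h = (h)*(h - 4)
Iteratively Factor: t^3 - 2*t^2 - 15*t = (t + 3)*(t^2 - 5*t) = t*(t + 3)*(t - 5)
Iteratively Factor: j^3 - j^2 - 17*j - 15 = (j + 1)*(j^2 - 2*j - 15) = (j - 5)*(j + 1)*(j + 3)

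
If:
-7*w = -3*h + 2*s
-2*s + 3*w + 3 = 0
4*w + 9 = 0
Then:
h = -13/2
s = -15/8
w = -9/4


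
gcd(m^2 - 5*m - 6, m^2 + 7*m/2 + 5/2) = m + 1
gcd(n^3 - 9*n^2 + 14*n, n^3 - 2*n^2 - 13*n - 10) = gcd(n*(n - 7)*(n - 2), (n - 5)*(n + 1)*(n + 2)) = 1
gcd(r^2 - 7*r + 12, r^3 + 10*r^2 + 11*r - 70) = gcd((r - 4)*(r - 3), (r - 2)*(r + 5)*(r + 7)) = 1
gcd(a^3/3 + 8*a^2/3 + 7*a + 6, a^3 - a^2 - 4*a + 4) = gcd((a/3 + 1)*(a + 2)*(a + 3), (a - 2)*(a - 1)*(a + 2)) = a + 2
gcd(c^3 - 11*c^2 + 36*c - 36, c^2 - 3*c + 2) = c - 2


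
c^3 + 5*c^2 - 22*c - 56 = (c - 4)*(c + 2)*(c + 7)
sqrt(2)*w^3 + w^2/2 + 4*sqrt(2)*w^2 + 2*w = w*(w + 4)*(sqrt(2)*w + 1/2)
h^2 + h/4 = h*(h + 1/4)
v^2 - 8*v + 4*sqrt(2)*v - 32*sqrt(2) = (v - 8)*(v + 4*sqrt(2))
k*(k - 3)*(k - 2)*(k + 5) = k^4 - 19*k^2 + 30*k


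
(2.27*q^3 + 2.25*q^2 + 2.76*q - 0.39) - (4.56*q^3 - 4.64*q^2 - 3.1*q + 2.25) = -2.29*q^3 + 6.89*q^2 + 5.86*q - 2.64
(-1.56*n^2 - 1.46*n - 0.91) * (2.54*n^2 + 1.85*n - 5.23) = -3.9624*n^4 - 6.5944*n^3 + 3.1464*n^2 + 5.9523*n + 4.7593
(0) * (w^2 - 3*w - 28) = 0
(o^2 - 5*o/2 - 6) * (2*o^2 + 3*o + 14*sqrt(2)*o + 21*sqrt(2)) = 2*o^4 - 2*o^3 + 14*sqrt(2)*o^3 - 14*sqrt(2)*o^2 - 39*o^2/2 - 273*sqrt(2)*o/2 - 18*o - 126*sqrt(2)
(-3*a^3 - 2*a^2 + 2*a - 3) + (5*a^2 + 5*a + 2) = -3*a^3 + 3*a^2 + 7*a - 1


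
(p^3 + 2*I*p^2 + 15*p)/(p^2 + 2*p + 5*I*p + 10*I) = p*(p - 3*I)/(p + 2)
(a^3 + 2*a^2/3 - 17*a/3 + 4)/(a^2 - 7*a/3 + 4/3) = a + 3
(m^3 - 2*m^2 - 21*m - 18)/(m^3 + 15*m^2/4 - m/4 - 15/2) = 4*(m^2 - 5*m - 6)/(4*m^2 + 3*m - 10)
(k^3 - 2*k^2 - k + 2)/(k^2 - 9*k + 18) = (k^3 - 2*k^2 - k + 2)/(k^2 - 9*k + 18)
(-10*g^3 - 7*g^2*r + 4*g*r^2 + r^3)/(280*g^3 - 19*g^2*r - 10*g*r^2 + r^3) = (-2*g^2 - g*r + r^2)/(56*g^2 - 15*g*r + r^2)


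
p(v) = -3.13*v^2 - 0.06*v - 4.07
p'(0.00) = -0.06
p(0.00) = -4.07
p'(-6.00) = 37.50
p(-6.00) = -116.39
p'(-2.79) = 17.41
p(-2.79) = -28.27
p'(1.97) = -12.39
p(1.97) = -16.34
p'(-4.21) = 26.29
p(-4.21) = -59.29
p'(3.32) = -20.84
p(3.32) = -38.77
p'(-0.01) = 0.00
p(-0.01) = -4.07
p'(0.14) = -0.94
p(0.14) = -4.14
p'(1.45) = -9.14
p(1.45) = -10.74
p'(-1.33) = 8.27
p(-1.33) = -9.53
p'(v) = -6.26*v - 0.06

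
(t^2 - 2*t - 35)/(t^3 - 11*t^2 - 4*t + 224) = (t + 5)/(t^2 - 4*t - 32)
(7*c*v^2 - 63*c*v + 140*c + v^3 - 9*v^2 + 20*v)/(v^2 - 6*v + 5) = (7*c*v - 28*c + v^2 - 4*v)/(v - 1)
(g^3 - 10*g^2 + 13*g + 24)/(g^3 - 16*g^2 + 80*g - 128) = (g^2 - 2*g - 3)/(g^2 - 8*g + 16)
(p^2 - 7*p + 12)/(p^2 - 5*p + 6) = (p - 4)/(p - 2)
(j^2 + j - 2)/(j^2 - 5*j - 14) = (j - 1)/(j - 7)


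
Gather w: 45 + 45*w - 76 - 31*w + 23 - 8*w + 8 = 6*w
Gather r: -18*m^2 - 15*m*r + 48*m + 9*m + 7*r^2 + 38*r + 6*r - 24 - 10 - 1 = -18*m^2 + 57*m + 7*r^2 + r*(44 - 15*m) - 35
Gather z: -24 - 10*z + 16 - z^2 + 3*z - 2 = -z^2 - 7*z - 10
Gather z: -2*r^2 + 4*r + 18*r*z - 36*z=-2*r^2 + 4*r + z*(18*r - 36)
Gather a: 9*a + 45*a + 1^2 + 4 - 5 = 54*a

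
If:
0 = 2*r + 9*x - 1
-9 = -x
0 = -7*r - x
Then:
No Solution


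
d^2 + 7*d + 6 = (d + 1)*(d + 6)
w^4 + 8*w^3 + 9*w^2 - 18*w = w*(w - 1)*(w + 3)*(w + 6)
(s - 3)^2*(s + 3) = s^3 - 3*s^2 - 9*s + 27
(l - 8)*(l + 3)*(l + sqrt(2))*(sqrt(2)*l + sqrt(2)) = sqrt(2)*l^4 - 4*sqrt(2)*l^3 + 2*l^3 - 29*sqrt(2)*l^2 - 8*l^2 - 58*l - 24*sqrt(2)*l - 48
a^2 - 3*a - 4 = (a - 4)*(a + 1)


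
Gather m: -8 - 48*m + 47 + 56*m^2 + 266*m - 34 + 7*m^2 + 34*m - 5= 63*m^2 + 252*m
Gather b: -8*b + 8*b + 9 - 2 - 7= 0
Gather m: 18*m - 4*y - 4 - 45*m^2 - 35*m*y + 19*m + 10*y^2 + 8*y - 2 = -45*m^2 + m*(37 - 35*y) + 10*y^2 + 4*y - 6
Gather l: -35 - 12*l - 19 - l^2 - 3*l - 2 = -l^2 - 15*l - 56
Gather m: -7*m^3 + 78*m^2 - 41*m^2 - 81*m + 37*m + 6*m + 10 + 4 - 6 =-7*m^3 + 37*m^2 - 38*m + 8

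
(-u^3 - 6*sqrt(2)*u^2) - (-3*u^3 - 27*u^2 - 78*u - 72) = 2*u^3 - 6*sqrt(2)*u^2 + 27*u^2 + 78*u + 72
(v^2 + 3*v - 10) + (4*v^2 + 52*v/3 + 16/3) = 5*v^2 + 61*v/3 - 14/3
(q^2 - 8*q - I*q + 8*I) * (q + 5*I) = q^3 - 8*q^2 + 4*I*q^2 + 5*q - 32*I*q - 40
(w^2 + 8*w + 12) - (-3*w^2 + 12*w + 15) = 4*w^2 - 4*w - 3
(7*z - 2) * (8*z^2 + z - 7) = 56*z^3 - 9*z^2 - 51*z + 14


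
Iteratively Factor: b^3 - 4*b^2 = (b)*(b^2 - 4*b) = b*(b - 4)*(b)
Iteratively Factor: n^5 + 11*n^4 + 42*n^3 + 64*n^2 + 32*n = (n + 4)*(n^4 + 7*n^3 + 14*n^2 + 8*n) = (n + 4)^2*(n^3 + 3*n^2 + 2*n) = (n + 2)*(n + 4)^2*(n^2 + n) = n*(n + 2)*(n + 4)^2*(n + 1)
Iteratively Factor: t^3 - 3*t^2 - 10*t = (t - 5)*(t^2 + 2*t) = (t - 5)*(t + 2)*(t)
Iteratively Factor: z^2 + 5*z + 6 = (z + 3)*(z + 2)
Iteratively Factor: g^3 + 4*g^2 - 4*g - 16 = (g + 2)*(g^2 + 2*g - 8) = (g + 2)*(g + 4)*(g - 2)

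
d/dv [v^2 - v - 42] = 2*v - 1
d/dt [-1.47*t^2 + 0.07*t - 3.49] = 0.07 - 2.94*t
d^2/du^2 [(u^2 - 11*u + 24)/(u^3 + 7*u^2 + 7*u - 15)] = 2*(u^6 - 33*u^5 - 108*u^4 + 938*u^3 + 3357*u^2 + 1143*u + 2766)/(u^9 + 21*u^8 + 168*u^7 + 592*u^6 + 546*u^5 - 1806*u^4 - 3392*u^3 + 2520*u^2 + 4725*u - 3375)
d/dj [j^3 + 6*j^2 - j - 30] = 3*j^2 + 12*j - 1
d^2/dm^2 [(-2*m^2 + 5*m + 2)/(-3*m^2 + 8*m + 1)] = 2*(3*m^3 - 36*m^2 + 99*m - 92)/(27*m^6 - 216*m^5 + 549*m^4 - 368*m^3 - 183*m^2 - 24*m - 1)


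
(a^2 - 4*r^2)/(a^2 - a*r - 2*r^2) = (a + 2*r)/(a + r)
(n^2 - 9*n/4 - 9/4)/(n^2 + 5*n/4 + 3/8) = 2*(n - 3)/(2*n + 1)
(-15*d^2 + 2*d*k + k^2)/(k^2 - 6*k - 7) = (15*d^2 - 2*d*k - k^2)/(-k^2 + 6*k + 7)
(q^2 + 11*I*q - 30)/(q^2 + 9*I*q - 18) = (q + 5*I)/(q + 3*I)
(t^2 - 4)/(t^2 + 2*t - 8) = (t + 2)/(t + 4)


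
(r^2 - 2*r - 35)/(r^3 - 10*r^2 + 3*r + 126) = (r + 5)/(r^2 - 3*r - 18)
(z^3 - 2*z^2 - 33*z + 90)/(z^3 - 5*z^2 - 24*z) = (-z^3 + 2*z^2 + 33*z - 90)/(z*(-z^2 + 5*z + 24))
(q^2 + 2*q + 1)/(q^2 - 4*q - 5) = (q + 1)/(q - 5)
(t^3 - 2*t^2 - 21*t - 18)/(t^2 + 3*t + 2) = (t^2 - 3*t - 18)/(t + 2)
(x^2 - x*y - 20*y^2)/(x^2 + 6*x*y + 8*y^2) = (x - 5*y)/(x + 2*y)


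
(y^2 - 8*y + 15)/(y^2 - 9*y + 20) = (y - 3)/(y - 4)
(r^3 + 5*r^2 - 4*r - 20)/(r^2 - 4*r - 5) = (-r^3 - 5*r^2 + 4*r + 20)/(-r^2 + 4*r + 5)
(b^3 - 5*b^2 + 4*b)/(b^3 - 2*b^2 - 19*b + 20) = b*(b - 4)/(b^2 - b - 20)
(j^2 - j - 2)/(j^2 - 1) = (j - 2)/(j - 1)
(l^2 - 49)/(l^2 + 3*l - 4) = (l^2 - 49)/(l^2 + 3*l - 4)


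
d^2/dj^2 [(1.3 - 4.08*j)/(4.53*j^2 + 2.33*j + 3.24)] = (-(4.08*j - 1.3)*(9.06*j + 2.33)*(18.12*j + 4.66) + (110.8944*j + 7.2348)*(4.53*j^2 + 2.33*j + 3.24))/(4.53*j^2 + 2.33*j + 3.24)^3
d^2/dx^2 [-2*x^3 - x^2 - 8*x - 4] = -12*x - 2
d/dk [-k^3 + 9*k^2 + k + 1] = -3*k^2 + 18*k + 1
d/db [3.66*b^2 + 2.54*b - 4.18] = 7.32*b + 2.54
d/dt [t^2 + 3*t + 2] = 2*t + 3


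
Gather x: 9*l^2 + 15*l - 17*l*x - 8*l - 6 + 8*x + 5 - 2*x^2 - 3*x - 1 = 9*l^2 + 7*l - 2*x^2 + x*(5 - 17*l) - 2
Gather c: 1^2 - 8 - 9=-16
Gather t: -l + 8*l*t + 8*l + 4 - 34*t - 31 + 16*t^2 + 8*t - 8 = 7*l + 16*t^2 + t*(8*l - 26) - 35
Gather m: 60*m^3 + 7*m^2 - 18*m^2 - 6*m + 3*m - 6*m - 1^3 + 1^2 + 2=60*m^3 - 11*m^2 - 9*m + 2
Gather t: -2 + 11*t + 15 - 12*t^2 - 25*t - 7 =-12*t^2 - 14*t + 6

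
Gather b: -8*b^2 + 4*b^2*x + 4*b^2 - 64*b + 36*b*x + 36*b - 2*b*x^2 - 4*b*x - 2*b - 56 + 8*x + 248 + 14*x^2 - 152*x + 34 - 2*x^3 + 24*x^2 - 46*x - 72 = b^2*(4*x - 4) + b*(-2*x^2 + 32*x - 30) - 2*x^3 + 38*x^2 - 190*x + 154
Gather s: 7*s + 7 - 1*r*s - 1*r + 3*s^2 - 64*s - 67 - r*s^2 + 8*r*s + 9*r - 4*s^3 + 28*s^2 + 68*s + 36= 8*r - 4*s^3 + s^2*(31 - r) + s*(7*r + 11) - 24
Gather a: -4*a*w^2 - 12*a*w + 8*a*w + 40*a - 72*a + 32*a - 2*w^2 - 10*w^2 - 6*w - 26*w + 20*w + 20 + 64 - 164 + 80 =a*(-4*w^2 - 4*w) - 12*w^2 - 12*w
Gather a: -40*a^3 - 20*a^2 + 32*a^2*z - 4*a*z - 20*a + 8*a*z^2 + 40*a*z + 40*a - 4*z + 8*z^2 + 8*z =-40*a^3 + a^2*(32*z - 20) + a*(8*z^2 + 36*z + 20) + 8*z^2 + 4*z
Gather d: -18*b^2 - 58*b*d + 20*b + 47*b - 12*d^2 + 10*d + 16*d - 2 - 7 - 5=-18*b^2 + 67*b - 12*d^2 + d*(26 - 58*b) - 14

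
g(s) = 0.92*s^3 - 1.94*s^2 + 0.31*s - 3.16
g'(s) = 2.76*s^2 - 3.88*s + 0.31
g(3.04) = 5.70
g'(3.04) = 14.02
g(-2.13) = -21.51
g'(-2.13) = 21.10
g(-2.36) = -26.79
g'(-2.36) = 24.84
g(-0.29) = -3.44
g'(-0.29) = 1.67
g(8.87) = 488.99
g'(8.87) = 183.04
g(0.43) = -3.31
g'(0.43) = -0.85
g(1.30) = -4.01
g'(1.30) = -0.07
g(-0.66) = -4.47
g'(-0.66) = 4.07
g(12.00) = 1310.96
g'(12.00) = 351.19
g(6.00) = 127.58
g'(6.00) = 76.39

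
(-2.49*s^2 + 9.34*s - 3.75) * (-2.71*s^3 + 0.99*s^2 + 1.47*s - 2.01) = 6.7479*s^5 - 27.7765*s^4 + 15.7488*s^3 + 15.0222*s^2 - 24.2859*s + 7.5375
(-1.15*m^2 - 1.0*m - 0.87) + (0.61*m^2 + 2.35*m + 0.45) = -0.54*m^2 + 1.35*m - 0.42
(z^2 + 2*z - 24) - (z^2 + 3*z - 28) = 4 - z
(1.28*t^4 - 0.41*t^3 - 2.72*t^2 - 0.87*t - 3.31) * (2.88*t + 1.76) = 3.6864*t^5 + 1.072*t^4 - 8.5552*t^3 - 7.2928*t^2 - 11.064*t - 5.8256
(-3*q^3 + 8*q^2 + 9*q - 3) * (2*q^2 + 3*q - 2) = -6*q^5 + 7*q^4 + 48*q^3 + 5*q^2 - 27*q + 6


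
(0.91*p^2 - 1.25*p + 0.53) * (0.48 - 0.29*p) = -0.2639*p^3 + 0.7993*p^2 - 0.7537*p + 0.2544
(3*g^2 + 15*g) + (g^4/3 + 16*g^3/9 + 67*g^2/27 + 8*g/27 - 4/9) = g^4/3 + 16*g^3/9 + 148*g^2/27 + 413*g/27 - 4/9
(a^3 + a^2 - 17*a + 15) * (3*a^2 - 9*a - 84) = 3*a^5 - 6*a^4 - 144*a^3 + 114*a^2 + 1293*a - 1260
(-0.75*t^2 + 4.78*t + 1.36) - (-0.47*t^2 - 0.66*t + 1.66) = -0.28*t^2 + 5.44*t - 0.3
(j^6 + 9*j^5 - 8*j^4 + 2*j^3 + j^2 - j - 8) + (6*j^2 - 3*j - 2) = j^6 + 9*j^5 - 8*j^4 + 2*j^3 + 7*j^2 - 4*j - 10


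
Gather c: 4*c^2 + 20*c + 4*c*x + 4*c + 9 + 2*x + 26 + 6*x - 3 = 4*c^2 + c*(4*x + 24) + 8*x + 32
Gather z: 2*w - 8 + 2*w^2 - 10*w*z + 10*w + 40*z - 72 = 2*w^2 + 12*w + z*(40 - 10*w) - 80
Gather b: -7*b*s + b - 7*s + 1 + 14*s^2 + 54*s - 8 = b*(1 - 7*s) + 14*s^2 + 47*s - 7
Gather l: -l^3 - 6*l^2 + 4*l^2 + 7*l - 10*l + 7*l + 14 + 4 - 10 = -l^3 - 2*l^2 + 4*l + 8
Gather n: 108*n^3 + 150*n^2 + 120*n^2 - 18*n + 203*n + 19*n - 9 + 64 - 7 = 108*n^3 + 270*n^2 + 204*n + 48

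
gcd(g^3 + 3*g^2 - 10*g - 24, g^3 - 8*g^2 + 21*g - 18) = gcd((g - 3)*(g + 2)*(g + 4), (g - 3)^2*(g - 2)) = g - 3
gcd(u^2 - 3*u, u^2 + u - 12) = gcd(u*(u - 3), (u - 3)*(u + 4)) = u - 3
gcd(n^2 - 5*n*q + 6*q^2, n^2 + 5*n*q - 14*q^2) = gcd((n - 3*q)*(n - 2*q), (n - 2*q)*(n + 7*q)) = -n + 2*q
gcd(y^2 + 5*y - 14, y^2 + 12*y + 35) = y + 7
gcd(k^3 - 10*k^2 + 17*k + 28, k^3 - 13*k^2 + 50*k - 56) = k^2 - 11*k + 28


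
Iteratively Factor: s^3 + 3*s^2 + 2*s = (s + 1)*(s^2 + 2*s) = (s + 1)*(s + 2)*(s)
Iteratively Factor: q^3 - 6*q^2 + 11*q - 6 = (q - 2)*(q^2 - 4*q + 3) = (q - 3)*(q - 2)*(q - 1)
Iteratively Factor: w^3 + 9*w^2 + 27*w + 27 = (w + 3)*(w^2 + 6*w + 9) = (w + 3)^2*(w + 3)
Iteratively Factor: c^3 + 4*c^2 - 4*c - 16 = (c - 2)*(c^2 + 6*c + 8) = (c - 2)*(c + 2)*(c + 4)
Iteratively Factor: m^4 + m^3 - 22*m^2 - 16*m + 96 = (m + 4)*(m^3 - 3*m^2 - 10*m + 24) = (m - 4)*(m + 4)*(m^2 + m - 6) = (m - 4)*(m - 2)*(m + 4)*(m + 3)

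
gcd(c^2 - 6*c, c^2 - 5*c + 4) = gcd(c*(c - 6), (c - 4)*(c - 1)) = 1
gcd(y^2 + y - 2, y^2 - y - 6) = y + 2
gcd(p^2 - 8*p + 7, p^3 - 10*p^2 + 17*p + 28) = p - 7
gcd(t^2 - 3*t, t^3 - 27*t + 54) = t - 3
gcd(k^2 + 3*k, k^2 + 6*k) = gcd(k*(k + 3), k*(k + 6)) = k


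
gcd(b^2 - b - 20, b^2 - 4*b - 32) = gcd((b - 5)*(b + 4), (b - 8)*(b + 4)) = b + 4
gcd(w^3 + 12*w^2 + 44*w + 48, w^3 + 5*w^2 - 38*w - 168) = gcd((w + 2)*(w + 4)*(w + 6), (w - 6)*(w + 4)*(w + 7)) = w + 4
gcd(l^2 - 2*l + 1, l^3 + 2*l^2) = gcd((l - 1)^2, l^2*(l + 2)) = 1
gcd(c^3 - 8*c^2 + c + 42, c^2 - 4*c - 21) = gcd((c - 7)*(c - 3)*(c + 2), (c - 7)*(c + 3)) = c - 7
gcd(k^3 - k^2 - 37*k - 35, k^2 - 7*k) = k - 7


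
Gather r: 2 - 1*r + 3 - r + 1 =6 - 2*r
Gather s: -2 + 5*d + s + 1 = 5*d + s - 1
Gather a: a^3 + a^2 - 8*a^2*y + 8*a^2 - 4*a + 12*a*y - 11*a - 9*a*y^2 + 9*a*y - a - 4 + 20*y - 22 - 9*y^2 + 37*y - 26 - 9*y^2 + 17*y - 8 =a^3 + a^2*(9 - 8*y) + a*(-9*y^2 + 21*y - 16) - 18*y^2 + 74*y - 60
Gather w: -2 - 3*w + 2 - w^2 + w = -w^2 - 2*w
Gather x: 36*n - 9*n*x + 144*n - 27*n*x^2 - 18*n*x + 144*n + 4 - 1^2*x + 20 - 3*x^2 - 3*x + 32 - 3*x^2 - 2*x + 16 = 324*n + x^2*(-27*n - 6) + x*(-27*n - 6) + 72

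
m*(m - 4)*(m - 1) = m^3 - 5*m^2 + 4*m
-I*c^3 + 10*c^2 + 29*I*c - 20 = (c + 4*I)*(c + 5*I)*(-I*c + 1)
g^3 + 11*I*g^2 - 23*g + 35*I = (g - I)*(g + 5*I)*(g + 7*I)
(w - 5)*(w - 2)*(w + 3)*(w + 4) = w^4 - 27*w^2 - 14*w + 120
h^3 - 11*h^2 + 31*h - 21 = (h - 7)*(h - 3)*(h - 1)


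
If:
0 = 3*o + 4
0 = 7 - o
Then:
No Solution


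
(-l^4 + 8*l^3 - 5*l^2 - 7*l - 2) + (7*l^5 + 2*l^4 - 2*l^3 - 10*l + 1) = 7*l^5 + l^4 + 6*l^3 - 5*l^2 - 17*l - 1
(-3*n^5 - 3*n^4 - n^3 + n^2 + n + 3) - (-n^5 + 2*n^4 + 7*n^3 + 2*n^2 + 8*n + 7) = -2*n^5 - 5*n^4 - 8*n^3 - n^2 - 7*n - 4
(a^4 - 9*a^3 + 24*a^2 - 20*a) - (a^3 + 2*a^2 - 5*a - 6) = a^4 - 10*a^3 + 22*a^2 - 15*a + 6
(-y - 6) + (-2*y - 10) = -3*y - 16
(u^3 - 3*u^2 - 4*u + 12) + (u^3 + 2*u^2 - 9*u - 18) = 2*u^3 - u^2 - 13*u - 6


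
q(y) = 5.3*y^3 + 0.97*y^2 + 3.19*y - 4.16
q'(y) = 15.9*y^2 + 1.94*y + 3.19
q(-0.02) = -4.22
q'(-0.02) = 3.16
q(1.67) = 28.56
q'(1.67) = 50.77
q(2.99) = 155.72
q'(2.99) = 151.14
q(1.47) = 19.46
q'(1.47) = 40.40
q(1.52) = 21.54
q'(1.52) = 42.87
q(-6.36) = -1348.69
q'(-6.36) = 634.00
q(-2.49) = -87.91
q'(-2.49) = 96.94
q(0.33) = -2.81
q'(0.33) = 5.56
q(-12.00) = -9061.16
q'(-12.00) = 2269.51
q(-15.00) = -17721.26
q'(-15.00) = 3551.59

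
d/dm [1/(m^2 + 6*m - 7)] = 2*(-m - 3)/(m^2 + 6*m - 7)^2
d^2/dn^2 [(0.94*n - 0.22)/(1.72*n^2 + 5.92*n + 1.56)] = ((0.94*n - 0.22)*(3.44*n + 5.92)*(6.88*n + 11.84) - (9.7008*n + 10.3728)*(1.72*n^2 + 5.92*n + 1.56))/(1.72*n^2 + 5.92*n + 1.56)^3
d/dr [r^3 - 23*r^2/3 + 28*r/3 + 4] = 3*r^2 - 46*r/3 + 28/3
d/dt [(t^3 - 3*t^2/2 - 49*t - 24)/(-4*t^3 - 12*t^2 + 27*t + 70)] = (-36*t^4 - 676*t^3 - 1413*t^2 - 1572*t - 5564)/(2*(16*t^6 + 96*t^5 - 72*t^4 - 1208*t^3 - 951*t^2 + 3780*t + 4900))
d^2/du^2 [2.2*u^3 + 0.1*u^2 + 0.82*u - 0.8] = 13.2*u + 0.2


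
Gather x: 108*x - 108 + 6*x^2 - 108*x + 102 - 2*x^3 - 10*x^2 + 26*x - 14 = -2*x^3 - 4*x^2 + 26*x - 20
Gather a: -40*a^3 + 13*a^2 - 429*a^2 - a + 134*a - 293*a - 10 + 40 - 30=-40*a^3 - 416*a^2 - 160*a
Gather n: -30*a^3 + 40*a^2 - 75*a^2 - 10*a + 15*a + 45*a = -30*a^3 - 35*a^2 + 50*a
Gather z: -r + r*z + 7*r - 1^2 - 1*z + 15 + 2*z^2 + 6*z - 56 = 6*r + 2*z^2 + z*(r + 5) - 42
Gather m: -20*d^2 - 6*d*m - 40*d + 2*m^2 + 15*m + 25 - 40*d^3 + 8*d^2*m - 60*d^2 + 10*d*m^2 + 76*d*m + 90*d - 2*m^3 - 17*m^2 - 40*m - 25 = -40*d^3 - 80*d^2 + 50*d - 2*m^3 + m^2*(10*d - 15) + m*(8*d^2 + 70*d - 25)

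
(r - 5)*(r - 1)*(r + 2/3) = r^3 - 16*r^2/3 + r + 10/3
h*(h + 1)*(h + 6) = h^3 + 7*h^2 + 6*h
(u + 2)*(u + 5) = u^2 + 7*u + 10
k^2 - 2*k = k*(k - 2)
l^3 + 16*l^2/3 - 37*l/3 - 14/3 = (l - 2)*(l + 1/3)*(l + 7)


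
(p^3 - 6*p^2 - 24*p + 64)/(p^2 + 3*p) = (p^3 - 6*p^2 - 24*p + 64)/(p*(p + 3))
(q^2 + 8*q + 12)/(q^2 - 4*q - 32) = (q^2 + 8*q + 12)/(q^2 - 4*q - 32)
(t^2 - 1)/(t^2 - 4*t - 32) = (1 - t^2)/(-t^2 + 4*t + 32)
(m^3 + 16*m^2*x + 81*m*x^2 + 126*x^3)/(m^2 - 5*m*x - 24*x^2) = (-m^2 - 13*m*x - 42*x^2)/(-m + 8*x)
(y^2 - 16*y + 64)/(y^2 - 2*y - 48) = (y - 8)/(y + 6)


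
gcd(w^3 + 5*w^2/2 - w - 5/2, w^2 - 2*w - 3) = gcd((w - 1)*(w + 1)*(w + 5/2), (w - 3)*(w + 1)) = w + 1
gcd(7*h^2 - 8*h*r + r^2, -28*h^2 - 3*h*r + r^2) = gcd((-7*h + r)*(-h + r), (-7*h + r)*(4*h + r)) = -7*h + r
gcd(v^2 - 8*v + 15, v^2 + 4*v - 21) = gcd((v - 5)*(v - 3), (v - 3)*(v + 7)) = v - 3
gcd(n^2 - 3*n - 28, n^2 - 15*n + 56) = n - 7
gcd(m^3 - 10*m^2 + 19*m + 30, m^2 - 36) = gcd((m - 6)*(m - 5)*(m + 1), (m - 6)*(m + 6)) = m - 6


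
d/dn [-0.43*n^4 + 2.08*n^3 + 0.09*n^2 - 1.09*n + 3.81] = -1.72*n^3 + 6.24*n^2 + 0.18*n - 1.09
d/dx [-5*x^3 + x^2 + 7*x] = -15*x^2 + 2*x + 7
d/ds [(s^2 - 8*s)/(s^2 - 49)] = 2*(4*s^2 - 49*s + 196)/(s^4 - 98*s^2 + 2401)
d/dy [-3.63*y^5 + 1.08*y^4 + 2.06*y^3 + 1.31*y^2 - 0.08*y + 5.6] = -18.15*y^4 + 4.32*y^3 + 6.18*y^2 + 2.62*y - 0.08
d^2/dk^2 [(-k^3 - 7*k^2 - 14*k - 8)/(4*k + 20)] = (-k^3 - 15*k^2 - 75*k - 113)/(2*(k^3 + 15*k^2 + 75*k + 125))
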